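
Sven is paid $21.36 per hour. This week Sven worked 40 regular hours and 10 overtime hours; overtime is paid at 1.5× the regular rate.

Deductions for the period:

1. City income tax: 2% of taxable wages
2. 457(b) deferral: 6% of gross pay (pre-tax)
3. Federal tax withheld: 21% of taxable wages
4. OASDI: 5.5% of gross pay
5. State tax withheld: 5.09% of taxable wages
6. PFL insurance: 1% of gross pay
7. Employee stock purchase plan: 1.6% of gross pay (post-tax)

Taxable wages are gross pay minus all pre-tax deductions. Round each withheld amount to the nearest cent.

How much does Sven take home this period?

$698.94

Regular pay: 40 × $21.36 = $854.40
Overtime pay: 10 × $21.36 × 1.5 = $320.40
Gross pay = $854.40 + $320.40 = $1,174.80
457(b) deferral: $1,174.80 × 0.06 = $70.49
Taxable wages = $1,174.80 − $70.49 = $1,104.31
City income tax: $1,104.31 × 0.02 = $22.09
Federal tax withheld: $1,104.31 × 0.21 = $231.91
State tax withheld: $1,104.31 × 0.0509 = $56.21
PFL insurance: $1,174.80 × 0.01 = $11.75
OASDI: $1,174.80 × 0.055 = $64.61
Employee stock purchase plan: $1,174.80 × 0.016 = $18.80
Total deductions = $70.49 + $22.09 + $231.91 + $56.21 + $11.75 + $64.61 + $18.80 = $475.86
Net pay = $1,174.80 − $475.86 = $698.94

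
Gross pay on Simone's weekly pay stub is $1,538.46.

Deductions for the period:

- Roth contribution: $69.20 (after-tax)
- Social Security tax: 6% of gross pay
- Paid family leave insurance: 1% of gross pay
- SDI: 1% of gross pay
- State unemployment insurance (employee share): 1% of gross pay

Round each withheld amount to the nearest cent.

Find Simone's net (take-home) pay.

SDI: $1,538.46 × 0.01 = $15.38
Paid family leave insurance: $1,538.46 × 0.01 = $15.38
Social Security tax: $1,538.46 × 0.06 = $92.31
State unemployment insurance (employee share): $1,538.46 × 0.01 = $15.38
Roth contribution: $69.20
Total deductions = $15.38 + $15.38 + $92.31 + $15.38 + $69.20 = $207.65
Net pay = $1,538.46 − $207.65 = $1,330.81

$1,330.81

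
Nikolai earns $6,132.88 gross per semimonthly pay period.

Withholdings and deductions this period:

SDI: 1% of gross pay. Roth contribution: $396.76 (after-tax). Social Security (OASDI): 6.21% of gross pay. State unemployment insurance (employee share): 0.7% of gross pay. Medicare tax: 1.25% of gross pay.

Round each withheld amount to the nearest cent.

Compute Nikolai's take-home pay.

$5,174.35

Social Security (OASDI): $6,132.88 × 0.0621 = $380.85
Medicare tax: $6,132.88 × 0.0125 = $76.66
State unemployment insurance (employee share): $6,132.88 × 0.007 = $42.93
SDI: $6,132.88 × 0.01 = $61.33
Roth contribution: $396.76
Total deductions = $380.85 + $76.66 + $42.93 + $61.33 + $396.76 = $958.53
Net pay = $6,132.88 − $958.53 = $5,174.35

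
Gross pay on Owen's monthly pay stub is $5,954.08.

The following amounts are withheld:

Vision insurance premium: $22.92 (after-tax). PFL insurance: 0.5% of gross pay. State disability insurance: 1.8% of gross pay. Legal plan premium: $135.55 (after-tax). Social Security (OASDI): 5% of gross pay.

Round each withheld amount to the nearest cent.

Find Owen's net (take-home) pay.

State disability insurance: $5,954.08 × 0.018 = $107.17
PFL insurance: $5,954.08 × 0.005 = $29.77
Social Security (OASDI): $5,954.08 × 0.05 = $297.70
Legal plan premium: $135.55
Vision insurance premium: $22.92
Total deductions = $107.17 + $29.77 + $297.70 + $135.55 + $22.92 = $593.11
Net pay = $5,954.08 − $593.11 = $5,360.97

$5,360.97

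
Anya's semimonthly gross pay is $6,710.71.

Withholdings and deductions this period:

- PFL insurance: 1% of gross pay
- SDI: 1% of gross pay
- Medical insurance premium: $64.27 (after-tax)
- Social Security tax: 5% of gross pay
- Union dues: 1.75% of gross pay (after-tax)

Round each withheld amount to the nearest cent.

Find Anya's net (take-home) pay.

$6,059.24

PFL insurance: $6,710.71 × 0.01 = $67.11
Social Security tax: $6,710.71 × 0.05 = $335.54
SDI: $6,710.71 × 0.01 = $67.11
Union dues: $6,710.71 × 0.0175 = $117.44
Medical insurance premium: $64.27
Total deductions = $67.11 + $335.54 + $67.11 + $117.44 + $64.27 = $651.47
Net pay = $6,710.71 − $651.47 = $6,059.24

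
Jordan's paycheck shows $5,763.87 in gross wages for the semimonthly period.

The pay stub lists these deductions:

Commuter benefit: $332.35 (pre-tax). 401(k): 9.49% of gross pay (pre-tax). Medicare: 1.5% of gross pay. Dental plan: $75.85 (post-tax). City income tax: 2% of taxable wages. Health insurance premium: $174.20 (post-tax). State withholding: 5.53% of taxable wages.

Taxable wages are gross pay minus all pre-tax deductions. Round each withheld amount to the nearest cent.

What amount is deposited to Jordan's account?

$4,180.22

401(k): $5,763.87 × 0.0949 = $546.99
Commuter benefit: $332.35
Pre-tax total = $546.99 + $332.35 = $879.34
Taxable wages = $5,763.87 − $879.34 = $4,884.53
State withholding: $4,884.53 × 0.0553 = $270.11
City income tax: $4,884.53 × 0.02 = $97.69
Medicare: $5,763.87 × 0.015 = $86.46
Health insurance premium: $174.20
Dental plan: $75.85
Total deductions = $546.99 + $332.35 + $270.11 + $97.69 + $86.46 + $174.20 + $75.85 = $1,583.65
Net pay = $5,763.87 − $1,583.65 = $4,180.22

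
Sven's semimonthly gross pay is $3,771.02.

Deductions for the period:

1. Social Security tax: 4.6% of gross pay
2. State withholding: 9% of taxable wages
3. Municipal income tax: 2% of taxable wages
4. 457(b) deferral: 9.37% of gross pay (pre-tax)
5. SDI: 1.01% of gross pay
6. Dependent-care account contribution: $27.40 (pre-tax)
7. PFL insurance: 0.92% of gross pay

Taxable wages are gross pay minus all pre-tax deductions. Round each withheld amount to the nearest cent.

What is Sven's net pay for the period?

457(b) deferral: $3,771.02 × 0.0937 = $353.34
Dependent-care account contribution: $27.40
Pre-tax total = $353.34 + $27.40 = $380.74
Taxable wages = $3,771.02 − $380.74 = $3,390.28
Municipal income tax: $3,390.28 × 0.02 = $67.81
State withholding: $3,390.28 × 0.09 = $305.13
PFL insurance: $3,771.02 × 0.0092 = $34.69
Social Security tax: $3,771.02 × 0.046 = $173.47
SDI: $3,771.02 × 0.0101 = $38.09
Total deductions = $353.34 + $27.40 + $67.81 + $305.13 + $34.69 + $173.47 + $38.09 = $999.93
Net pay = $3,771.02 − $999.93 = $2,771.09

$2,771.09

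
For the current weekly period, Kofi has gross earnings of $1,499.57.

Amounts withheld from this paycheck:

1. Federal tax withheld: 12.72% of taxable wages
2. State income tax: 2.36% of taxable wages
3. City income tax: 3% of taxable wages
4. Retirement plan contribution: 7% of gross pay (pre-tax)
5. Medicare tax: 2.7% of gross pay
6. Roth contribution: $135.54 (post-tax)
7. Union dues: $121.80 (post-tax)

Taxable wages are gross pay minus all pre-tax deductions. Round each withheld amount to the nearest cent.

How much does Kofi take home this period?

$844.63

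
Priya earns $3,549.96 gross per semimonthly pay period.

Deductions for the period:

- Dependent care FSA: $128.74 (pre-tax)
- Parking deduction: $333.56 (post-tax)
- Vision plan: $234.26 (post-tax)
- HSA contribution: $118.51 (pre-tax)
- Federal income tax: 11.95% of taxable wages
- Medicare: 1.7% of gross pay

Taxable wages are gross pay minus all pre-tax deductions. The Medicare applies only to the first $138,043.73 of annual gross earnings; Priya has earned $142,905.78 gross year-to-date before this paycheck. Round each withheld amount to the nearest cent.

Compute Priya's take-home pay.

HSA contribution: $118.51
Dependent care FSA: $128.74
Pre-tax total = $118.51 + $128.74 = $247.25
Taxable wages = $3,549.96 − $247.25 = $3,302.71
Federal income tax: $3,302.71 × 0.1195 = $394.67
Medicare: annual cap $138,043.73 already reached (YTD $142,905.78), so $0.00
Vision plan: $234.26
Parking deduction: $333.56
Total deductions = $118.51 + $128.74 + $394.67 + $0.00 + $234.26 + $333.56 = $1,209.74
Net pay = $3,549.96 − $1,209.74 = $2,340.22

$2,340.22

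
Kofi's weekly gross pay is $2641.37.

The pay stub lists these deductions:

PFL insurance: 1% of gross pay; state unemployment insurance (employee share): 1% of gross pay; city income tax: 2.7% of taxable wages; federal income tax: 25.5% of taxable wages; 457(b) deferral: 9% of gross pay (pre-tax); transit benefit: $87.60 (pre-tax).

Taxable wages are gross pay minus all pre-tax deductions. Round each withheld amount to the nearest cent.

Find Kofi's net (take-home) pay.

Transit benefit: $87.60
457(b) deferral: $2641.37 × 0.09 = $237.72
Pre-tax total = $87.60 + $237.72 = $325.32
Taxable wages = $2641.37 − $325.32 = $2316.05
City income tax: $2316.05 × 0.027 = $62.53
Federal income tax: $2316.05 × 0.255 = $590.59
State unemployment insurance (employee share): $2641.37 × 0.01 = $26.41
PFL insurance: $2641.37 × 0.01 = $26.41
Total deductions = $87.60 + $237.72 + $62.53 + $590.59 + $26.41 + $26.41 = $1031.26
Net pay = $2641.37 − $1031.26 = $1610.11

$1610.11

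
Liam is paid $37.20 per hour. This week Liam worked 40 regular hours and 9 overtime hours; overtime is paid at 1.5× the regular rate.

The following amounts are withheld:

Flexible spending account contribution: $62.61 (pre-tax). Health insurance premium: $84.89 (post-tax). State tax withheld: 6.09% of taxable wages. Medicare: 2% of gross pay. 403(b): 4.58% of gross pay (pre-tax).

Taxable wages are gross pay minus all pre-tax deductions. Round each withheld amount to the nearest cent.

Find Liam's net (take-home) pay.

$1,599.91

Regular pay: 40 × $37.20 = $1,488.00
Overtime pay: 9 × $37.20 × 1.5 = $502.20
Gross pay = $1,488.00 + $502.20 = $1,990.20
Flexible spending account contribution: $62.61
403(b): $1,990.20 × 0.0458 = $91.15
Pre-tax total = $62.61 + $91.15 = $153.76
Taxable wages = $1,990.20 − $153.76 = $1,836.44
State tax withheld: $1,836.44 × 0.0609 = $111.84
Medicare: $1,990.20 × 0.02 = $39.80
Health insurance premium: $84.89
Total deductions = $62.61 + $91.15 + $111.84 + $39.80 + $84.89 = $390.29
Net pay = $1,990.20 − $390.29 = $1,599.91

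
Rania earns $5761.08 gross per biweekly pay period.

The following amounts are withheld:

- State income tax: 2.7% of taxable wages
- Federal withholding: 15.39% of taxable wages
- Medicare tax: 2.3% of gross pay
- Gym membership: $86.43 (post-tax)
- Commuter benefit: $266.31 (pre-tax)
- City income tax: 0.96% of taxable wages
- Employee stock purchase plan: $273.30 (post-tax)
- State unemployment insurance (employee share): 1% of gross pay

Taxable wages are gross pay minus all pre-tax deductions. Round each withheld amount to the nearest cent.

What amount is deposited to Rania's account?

$3898.17

Commuter benefit: $266.31
Taxable wages = $5761.08 − $266.31 = $5494.77
Federal withholding: $5494.77 × 0.1539 = $845.65
City income tax: $5494.77 × 0.0096 = $52.75
State income tax: $5494.77 × 0.027 = $148.36
State unemployment insurance (employee share): $5761.08 × 0.01 = $57.61
Medicare tax: $5761.08 × 0.023 = $132.50
Gym membership: $86.43
Employee stock purchase plan: $273.30
Total deductions = $266.31 + $845.65 + $52.75 + $148.36 + $57.61 + $132.50 + $86.43 + $273.30 = $1862.91
Net pay = $5761.08 − $1862.91 = $3898.17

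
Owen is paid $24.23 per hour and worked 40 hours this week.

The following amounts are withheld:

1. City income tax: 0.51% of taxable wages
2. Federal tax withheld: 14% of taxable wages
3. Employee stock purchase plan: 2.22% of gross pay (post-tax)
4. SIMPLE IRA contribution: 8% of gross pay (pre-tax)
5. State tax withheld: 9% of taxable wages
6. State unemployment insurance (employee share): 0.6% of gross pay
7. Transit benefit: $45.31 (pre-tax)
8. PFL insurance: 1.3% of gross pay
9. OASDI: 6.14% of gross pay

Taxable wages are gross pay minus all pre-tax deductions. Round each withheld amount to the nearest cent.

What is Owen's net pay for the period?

Gross pay: 40 × $24.23 = $969.20
Transit benefit: $45.31
SIMPLE IRA contribution: $969.20 × 0.08 = $77.54
Pre-tax total = $45.31 + $77.54 = $122.85
Taxable wages = $969.20 − $122.85 = $846.35
City income tax: $846.35 × 0.0051 = $4.32
Federal tax withheld: $846.35 × 0.14 = $118.49
State tax withheld: $846.35 × 0.09 = $76.17
OASDI: $969.20 × 0.0614 = $59.51
PFL insurance: $969.20 × 0.013 = $12.60
State unemployment insurance (employee share): $969.20 × 0.006 = $5.82
Employee stock purchase plan: $969.20 × 0.0222 = $21.52
Total deductions = $45.31 + $77.54 + $4.32 + $118.49 + $76.17 + $59.51 + $12.60 + $5.82 + $21.52 = $421.28
Net pay = $969.20 − $421.28 = $547.92

$547.92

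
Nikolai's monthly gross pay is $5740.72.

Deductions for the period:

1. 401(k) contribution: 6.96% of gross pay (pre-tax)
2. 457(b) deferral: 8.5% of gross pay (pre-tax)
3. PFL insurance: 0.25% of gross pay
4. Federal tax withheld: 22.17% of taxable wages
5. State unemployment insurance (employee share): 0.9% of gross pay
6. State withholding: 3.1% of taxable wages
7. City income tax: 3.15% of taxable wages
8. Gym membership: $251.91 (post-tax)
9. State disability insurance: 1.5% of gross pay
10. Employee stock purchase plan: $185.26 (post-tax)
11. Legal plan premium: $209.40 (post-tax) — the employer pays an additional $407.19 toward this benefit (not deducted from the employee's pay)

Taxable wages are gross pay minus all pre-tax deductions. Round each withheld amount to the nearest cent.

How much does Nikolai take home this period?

$2675.22

401(k) contribution: $5740.72 × 0.0696 = $399.55
457(b) deferral: $5740.72 × 0.085 = $487.96
Pre-tax total = $399.55 + $487.96 = $887.51
Taxable wages = $5740.72 − $887.51 = $4853.21
State withholding: $4853.21 × 0.031 = $150.45
Federal tax withheld: $4853.21 × 0.2217 = $1075.96
City income tax: $4853.21 × 0.0315 = $152.88
State unemployment insurance (employee share): $5740.72 × 0.009 = $51.67
State disability insurance: $5740.72 × 0.015 = $86.11
PFL insurance: $5740.72 × 0.0025 = $14.35
Employee stock purchase plan: $185.26
Gym membership: $251.91
Legal plan premium: $209.40
(Employer's $407.19 toward legal plan premium is not withheld from the employee.)
Total deductions = $399.55 + $487.96 + $150.45 + $1075.96 + $152.88 + $51.67 + $86.11 + $14.35 + $185.26 + $251.91 + $209.40 = $3065.50
Net pay = $5740.72 − $3065.50 = $2675.22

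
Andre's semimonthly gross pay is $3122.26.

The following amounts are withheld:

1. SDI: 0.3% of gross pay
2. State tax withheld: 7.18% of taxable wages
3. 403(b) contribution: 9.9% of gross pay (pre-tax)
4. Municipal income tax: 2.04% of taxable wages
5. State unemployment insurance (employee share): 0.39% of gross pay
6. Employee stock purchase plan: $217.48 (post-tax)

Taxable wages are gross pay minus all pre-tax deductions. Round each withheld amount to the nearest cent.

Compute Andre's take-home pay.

403(b) contribution: $3122.26 × 0.099 = $309.10
Taxable wages = $3122.26 − $309.10 = $2813.16
Municipal income tax: $2813.16 × 0.0204 = $57.39
State tax withheld: $2813.16 × 0.0718 = $201.98
State unemployment insurance (employee share): $3122.26 × 0.0039 = $12.18
SDI: $3122.26 × 0.003 = $9.37
Employee stock purchase plan: $217.48
Total deductions = $309.10 + $57.39 + $201.98 + $12.18 + $9.37 + $217.48 = $807.50
Net pay = $3122.26 − $807.50 = $2314.76

$2314.76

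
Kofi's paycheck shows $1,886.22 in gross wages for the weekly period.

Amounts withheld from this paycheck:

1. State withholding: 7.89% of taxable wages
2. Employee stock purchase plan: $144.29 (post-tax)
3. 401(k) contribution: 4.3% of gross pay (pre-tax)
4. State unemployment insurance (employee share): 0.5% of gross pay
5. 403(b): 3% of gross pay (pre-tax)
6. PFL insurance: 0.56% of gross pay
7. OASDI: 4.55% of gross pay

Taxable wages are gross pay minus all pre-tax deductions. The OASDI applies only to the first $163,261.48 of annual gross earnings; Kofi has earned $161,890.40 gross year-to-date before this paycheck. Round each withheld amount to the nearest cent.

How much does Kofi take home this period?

401(k) contribution: $1,886.22 × 0.043 = $81.11
403(b): $1,886.22 × 0.03 = $56.59
Pre-tax total = $81.11 + $56.59 = $137.70
Taxable wages = $1,886.22 − $137.70 = $1,748.52
State withholding: $1,748.52 × 0.0789 = $137.96
PFL insurance: $1,886.22 × 0.0056 = $10.56
OASDI: only $163,261.48 − $161,890.40 = $1,371.08 of this check is subject → $1,371.08 × 0.0455 = $62.38
State unemployment insurance (employee share): $1,886.22 × 0.005 = $9.43
Employee stock purchase plan: $144.29
Total deductions = $81.11 + $56.59 + $137.96 + $10.56 + $62.38 + $9.43 + $144.29 = $502.32
Net pay = $1,886.22 − $502.32 = $1,383.90

$1,383.90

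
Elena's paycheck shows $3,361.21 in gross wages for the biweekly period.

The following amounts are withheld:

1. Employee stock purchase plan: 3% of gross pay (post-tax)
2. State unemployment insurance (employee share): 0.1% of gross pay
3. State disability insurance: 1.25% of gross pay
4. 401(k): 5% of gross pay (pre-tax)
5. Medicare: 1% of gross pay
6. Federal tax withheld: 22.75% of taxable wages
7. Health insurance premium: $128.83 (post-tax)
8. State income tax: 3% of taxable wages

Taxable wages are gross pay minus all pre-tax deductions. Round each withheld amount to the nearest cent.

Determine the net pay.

$2,062.26

401(k): $3,361.21 × 0.05 = $168.06
Taxable wages = $3,361.21 − $168.06 = $3,193.15
State income tax: $3,193.15 × 0.03 = $95.79
Federal tax withheld: $3,193.15 × 0.2275 = $726.44
State unemployment insurance (employee share): $3,361.21 × 0.001 = $3.36
State disability insurance: $3,361.21 × 0.0125 = $42.02
Medicare: $3,361.21 × 0.01 = $33.61
Health insurance premium: $128.83
Employee stock purchase plan: $3,361.21 × 0.03 = $100.84
Total deductions = $168.06 + $95.79 + $726.44 + $3.36 + $42.02 + $33.61 + $128.83 + $100.84 = $1,298.95
Net pay = $3,361.21 − $1,298.95 = $2,062.26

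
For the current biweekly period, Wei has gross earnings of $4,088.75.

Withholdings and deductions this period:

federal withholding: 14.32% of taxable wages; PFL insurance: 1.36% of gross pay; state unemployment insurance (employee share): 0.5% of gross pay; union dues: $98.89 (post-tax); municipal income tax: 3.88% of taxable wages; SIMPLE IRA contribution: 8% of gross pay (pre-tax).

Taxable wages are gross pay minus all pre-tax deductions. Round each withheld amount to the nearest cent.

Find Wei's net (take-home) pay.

SIMPLE IRA contribution: $4,088.75 × 0.08 = $327.10
Taxable wages = $4,088.75 − $327.10 = $3,761.65
Municipal income tax: $3,761.65 × 0.0388 = $145.95
Federal withholding: $3,761.65 × 0.1432 = $538.67
PFL insurance: $4,088.75 × 0.0136 = $55.61
State unemployment insurance (employee share): $4,088.75 × 0.005 = $20.44
Union dues: $98.89
Total deductions = $327.10 + $145.95 + $538.67 + $55.61 + $20.44 + $98.89 = $1,186.66
Net pay = $4,088.75 − $1,186.66 = $2,902.09

$2,902.09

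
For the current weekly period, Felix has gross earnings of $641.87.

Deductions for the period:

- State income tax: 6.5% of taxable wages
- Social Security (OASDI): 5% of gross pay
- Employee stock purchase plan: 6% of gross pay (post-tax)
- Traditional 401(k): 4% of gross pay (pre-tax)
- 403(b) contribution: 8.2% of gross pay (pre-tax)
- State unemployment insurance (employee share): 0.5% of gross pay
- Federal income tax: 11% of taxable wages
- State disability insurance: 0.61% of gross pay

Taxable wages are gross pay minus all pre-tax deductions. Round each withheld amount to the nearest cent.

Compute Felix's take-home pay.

$387.22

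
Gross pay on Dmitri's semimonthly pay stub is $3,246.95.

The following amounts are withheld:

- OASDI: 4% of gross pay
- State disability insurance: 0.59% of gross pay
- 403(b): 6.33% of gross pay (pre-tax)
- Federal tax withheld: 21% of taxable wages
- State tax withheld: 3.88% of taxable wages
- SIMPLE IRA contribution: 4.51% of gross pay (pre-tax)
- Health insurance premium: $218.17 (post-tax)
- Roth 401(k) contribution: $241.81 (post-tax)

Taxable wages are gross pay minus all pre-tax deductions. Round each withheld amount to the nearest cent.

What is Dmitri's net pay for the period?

$1,565.68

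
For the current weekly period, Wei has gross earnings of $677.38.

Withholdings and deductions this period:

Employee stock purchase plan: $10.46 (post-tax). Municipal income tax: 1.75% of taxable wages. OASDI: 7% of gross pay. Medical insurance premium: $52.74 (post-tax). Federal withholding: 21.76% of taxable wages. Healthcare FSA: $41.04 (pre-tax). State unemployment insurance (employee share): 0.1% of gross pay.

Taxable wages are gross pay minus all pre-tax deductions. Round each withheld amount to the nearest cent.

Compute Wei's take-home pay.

$375.43

Healthcare FSA: $41.04
Taxable wages = $677.38 − $41.04 = $636.34
Municipal income tax: $636.34 × 0.0175 = $11.14
Federal withholding: $636.34 × 0.2176 = $138.47
OASDI: $677.38 × 0.07 = $47.42
State unemployment insurance (employee share): $677.38 × 0.001 = $0.68
Employee stock purchase plan: $10.46
Medical insurance premium: $52.74
Total deductions = $41.04 + $11.14 + $138.47 + $47.42 + $0.68 + $10.46 + $52.74 = $301.95
Net pay = $677.38 − $301.95 = $375.43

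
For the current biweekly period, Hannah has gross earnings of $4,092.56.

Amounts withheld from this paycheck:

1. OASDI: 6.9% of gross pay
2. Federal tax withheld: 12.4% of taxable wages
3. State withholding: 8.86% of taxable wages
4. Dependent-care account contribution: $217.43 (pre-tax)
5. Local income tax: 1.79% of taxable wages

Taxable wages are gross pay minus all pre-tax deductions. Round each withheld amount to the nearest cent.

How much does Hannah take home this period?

Dependent-care account contribution: $217.43
Taxable wages = $4,092.56 − $217.43 = $3,875.13
State withholding: $3,875.13 × 0.0886 = $343.34
Federal tax withheld: $3,875.13 × 0.124 = $480.52
Local income tax: $3,875.13 × 0.0179 = $69.36
OASDI: $4,092.56 × 0.069 = $282.39
Total deductions = $217.43 + $343.34 + $480.52 + $69.36 + $282.39 = $1,393.04
Net pay = $4,092.56 − $1,393.04 = $2,699.52

$2,699.52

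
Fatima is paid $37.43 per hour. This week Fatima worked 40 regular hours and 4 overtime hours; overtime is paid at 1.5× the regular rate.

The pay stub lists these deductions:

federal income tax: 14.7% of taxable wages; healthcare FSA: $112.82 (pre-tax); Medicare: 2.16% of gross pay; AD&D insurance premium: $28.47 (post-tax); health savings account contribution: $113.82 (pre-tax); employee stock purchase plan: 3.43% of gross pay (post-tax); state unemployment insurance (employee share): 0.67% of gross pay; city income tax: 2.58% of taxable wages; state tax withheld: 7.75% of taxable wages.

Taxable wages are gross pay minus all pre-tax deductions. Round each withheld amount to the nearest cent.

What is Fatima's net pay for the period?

$984.65

Regular pay: 40 × $37.43 = $1,497.20
Overtime pay: 4 × $37.43 × 1.5 = $224.58
Gross pay = $1,497.20 + $224.58 = $1,721.78
Healthcare FSA: $112.82
Health savings account contribution: $113.82
Pre-tax total = $112.82 + $113.82 = $226.64
Taxable wages = $1,721.78 − $226.64 = $1,495.14
Federal income tax: $1,495.14 × 0.147 = $219.79
City income tax: $1,495.14 × 0.0258 = $38.57
State tax withheld: $1,495.14 × 0.0775 = $115.87
State unemployment insurance (employee share): $1,721.78 × 0.0067 = $11.54
Medicare: $1,721.78 × 0.0216 = $37.19
Employee stock purchase plan: $1,721.78 × 0.0343 = $59.06
AD&D insurance premium: $28.47
Total deductions = $112.82 + $113.82 + $219.79 + $38.57 + $115.87 + $11.54 + $37.19 + $59.06 + $28.47 = $737.13
Net pay = $1,721.78 − $737.13 = $984.65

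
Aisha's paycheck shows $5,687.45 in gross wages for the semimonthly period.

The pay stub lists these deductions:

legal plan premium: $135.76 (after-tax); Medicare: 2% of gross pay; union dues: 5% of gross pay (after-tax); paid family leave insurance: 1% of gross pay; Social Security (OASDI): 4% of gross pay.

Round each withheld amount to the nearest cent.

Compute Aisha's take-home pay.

$4,869.20

Paid family leave insurance: $5,687.45 × 0.01 = $56.87
Medicare: $5,687.45 × 0.02 = $113.75
Social Security (OASDI): $5,687.45 × 0.04 = $227.50
Legal plan premium: $135.76
Union dues: $5,687.45 × 0.05 = $284.37
Total deductions = $56.87 + $113.75 + $227.50 + $135.76 + $284.37 = $818.25
Net pay = $5,687.45 − $818.25 = $4,869.20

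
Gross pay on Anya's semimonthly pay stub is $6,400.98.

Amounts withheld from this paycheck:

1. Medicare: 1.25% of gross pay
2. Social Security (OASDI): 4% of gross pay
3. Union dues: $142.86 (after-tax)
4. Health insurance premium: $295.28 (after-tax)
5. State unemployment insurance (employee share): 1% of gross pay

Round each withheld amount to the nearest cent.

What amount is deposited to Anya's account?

State unemployment insurance (employee share): $6,400.98 × 0.01 = $64.01
Medicare: $6,400.98 × 0.0125 = $80.01
Social Security (OASDI): $6,400.98 × 0.04 = $256.04
Health insurance premium: $295.28
Union dues: $142.86
Total deductions = $64.01 + $80.01 + $256.04 + $295.28 + $142.86 = $838.20
Net pay = $6,400.98 − $838.20 = $5,562.78

$5,562.78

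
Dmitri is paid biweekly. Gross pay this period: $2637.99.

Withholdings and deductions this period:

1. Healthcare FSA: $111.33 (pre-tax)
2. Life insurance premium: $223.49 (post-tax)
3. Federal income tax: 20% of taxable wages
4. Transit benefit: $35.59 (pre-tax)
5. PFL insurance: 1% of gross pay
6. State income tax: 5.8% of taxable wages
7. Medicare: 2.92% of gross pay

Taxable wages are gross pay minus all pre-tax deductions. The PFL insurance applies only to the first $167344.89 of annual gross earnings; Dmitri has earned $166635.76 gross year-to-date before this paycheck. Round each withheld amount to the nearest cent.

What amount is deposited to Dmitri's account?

Healthcare FSA: $111.33
Transit benefit: $35.59
Pre-tax total = $111.33 + $35.59 = $146.92
Taxable wages = $2637.99 − $146.92 = $2491.07
Federal income tax: $2491.07 × 0.2 = $498.21
State income tax: $2491.07 × 0.058 = $144.48
Medicare: $2637.99 × 0.0292 = $77.03
PFL insurance: only $167344.89 − $166635.76 = $709.13 of this check is subject → $709.13 × 0.01 = $7.09
Life insurance premium: $223.49
Total deductions = $111.33 + $35.59 + $498.21 + $144.48 + $77.03 + $7.09 + $223.49 = $1097.22
Net pay = $2637.99 − $1097.22 = $1540.77

$1540.77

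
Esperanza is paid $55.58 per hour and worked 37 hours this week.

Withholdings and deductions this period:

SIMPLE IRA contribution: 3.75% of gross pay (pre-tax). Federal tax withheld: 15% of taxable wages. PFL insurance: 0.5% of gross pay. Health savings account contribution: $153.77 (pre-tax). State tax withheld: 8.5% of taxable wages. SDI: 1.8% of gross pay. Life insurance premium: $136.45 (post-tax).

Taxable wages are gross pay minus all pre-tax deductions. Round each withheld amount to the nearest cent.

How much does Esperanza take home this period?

Gross pay: 37 × $55.58 = $2056.46
SIMPLE IRA contribution: $2056.46 × 0.0375 = $77.12
Health savings account contribution: $153.77
Pre-tax total = $77.12 + $153.77 = $230.89
Taxable wages = $2056.46 − $230.89 = $1825.57
Federal tax withheld: $1825.57 × 0.15 = $273.84
State tax withheld: $1825.57 × 0.085 = $155.17
PFL insurance: $2056.46 × 0.005 = $10.28
SDI: $2056.46 × 0.018 = $37.02
Life insurance premium: $136.45
Total deductions = $77.12 + $153.77 + $273.84 + $155.17 + $10.28 + $37.02 + $136.45 = $843.65
Net pay = $2056.46 − $843.65 = $1212.81

$1212.81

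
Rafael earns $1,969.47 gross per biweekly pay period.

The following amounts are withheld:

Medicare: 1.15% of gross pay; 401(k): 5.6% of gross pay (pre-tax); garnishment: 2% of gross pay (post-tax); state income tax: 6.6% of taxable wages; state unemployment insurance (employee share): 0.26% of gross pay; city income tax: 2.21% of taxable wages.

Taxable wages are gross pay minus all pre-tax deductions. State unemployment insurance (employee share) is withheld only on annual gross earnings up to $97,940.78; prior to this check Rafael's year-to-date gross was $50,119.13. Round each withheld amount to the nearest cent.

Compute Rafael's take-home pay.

401(k): $1,969.47 × 0.056 = $110.29
Taxable wages = $1,969.47 − $110.29 = $1,859.18
State income tax: $1,859.18 × 0.066 = $122.71
City income tax: $1,859.18 × 0.0221 = $41.09
Medicare: $1,969.47 × 0.0115 = $22.65
State unemployment insurance (employee share): cap not yet reached, full $1,969.47 is subject → $1,969.47 × 0.0026 = $5.12
Garnishment: $1,969.47 × 0.02 = $39.39
Total deductions = $110.29 + $122.71 + $41.09 + $22.65 + $5.12 + $39.39 = $341.25
Net pay = $1,969.47 − $341.25 = $1,628.22

$1,628.22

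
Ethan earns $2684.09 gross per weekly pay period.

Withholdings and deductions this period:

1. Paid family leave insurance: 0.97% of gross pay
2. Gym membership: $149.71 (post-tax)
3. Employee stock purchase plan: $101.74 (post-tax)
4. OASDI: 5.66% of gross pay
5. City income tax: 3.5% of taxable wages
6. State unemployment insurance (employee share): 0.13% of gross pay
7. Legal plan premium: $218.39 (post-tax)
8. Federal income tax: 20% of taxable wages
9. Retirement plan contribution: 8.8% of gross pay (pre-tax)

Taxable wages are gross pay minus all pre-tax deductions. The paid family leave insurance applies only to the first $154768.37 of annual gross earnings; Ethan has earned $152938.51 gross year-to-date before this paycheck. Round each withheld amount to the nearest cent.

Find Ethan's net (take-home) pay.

Retirement plan contribution: $2684.09 × 0.088 = $236.20
Taxable wages = $2684.09 − $236.20 = $2447.89
City income tax: $2447.89 × 0.035 = $85.68
Federal income tax: $2447.89 × 0.2 = $489.58
Paid family leave insurance: only $154768.37 − $152938.51 = $1829.86 of this check is subject → $1829.86 × 0.0097 = $17.75
OASDI: $2684.09 × 0.0566 = $151.92
State unemployment insurance (employee share): $2684.09 × 0.0013 = $3.49
Gym membership: $149.71
Employee stock purchase plan: $101.74
Legal plan premium: $218.39
Total deductions = $236.20 + $85.68 + $489.58 + $17.75 + $151.92 + $3.49 + $149.71 + $101.74 + $218.39 = $1454.46
Net pay = $2684.09 − $1454.46 = $1229.63

$1229.63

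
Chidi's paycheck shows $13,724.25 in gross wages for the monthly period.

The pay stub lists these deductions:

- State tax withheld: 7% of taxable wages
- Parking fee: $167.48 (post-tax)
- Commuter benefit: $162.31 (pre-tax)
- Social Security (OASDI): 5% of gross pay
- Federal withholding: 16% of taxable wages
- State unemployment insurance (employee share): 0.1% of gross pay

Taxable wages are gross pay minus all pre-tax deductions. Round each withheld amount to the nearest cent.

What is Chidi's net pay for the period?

Commuter benefit: $162.31
Taxable wages = $13,724.25 − $162.31 = $13,561.94
Federal withholding: $13,561.94 × 0.16 = $2,169.91
State tax withheld: $13,561.94 × 0.07 = $949.34
Social Security (OASDI): $13,724.25 × 0.05 = $686.21
State unemployment insurance (employee share): $13,724.25 × 0.001 = $13.72
Parking fee: $167.48
Total deductions = $162.31 + $2,169.91 + $949.34 + $686.21 + $13.72 + $167.48 = $4,148.97
Net pay = $13,724.25 − $4,148.97 = $9,575.28

$9,575.28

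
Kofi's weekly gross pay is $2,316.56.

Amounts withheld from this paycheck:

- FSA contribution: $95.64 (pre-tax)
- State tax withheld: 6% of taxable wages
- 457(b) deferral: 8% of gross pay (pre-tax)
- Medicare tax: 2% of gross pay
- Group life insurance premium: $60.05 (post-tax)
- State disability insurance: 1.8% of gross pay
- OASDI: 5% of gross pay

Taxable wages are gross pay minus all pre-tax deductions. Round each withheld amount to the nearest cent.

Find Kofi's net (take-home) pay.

FSA contribution: $95.64
457(b) deferral: $2,316.56 × 0.08 = $185.32
Pre-tax total = $95.64 + $185.32 = $280.96
Taxable wages = $2,316.56 − $280.96 = $2,035.60
State tax withheld: $2,035.60 × 0.06 = $122.14
Medicare tax: $2,316.56 × 0.02 = $46.33
State disability insurance: $2,316.56 × 0.018 = $41.70
OASDI: $2,316.56 × 0.05 = $115.83
Group life insurance premium: $60.05
Total deductions = $95.64 + $185.32 + $122.14 + $46.33 + $41.70 + $115.83 + $60.05 = $667.01
Net pay = $2,316.56 − $667.01 = $1,649.55

$1,649.55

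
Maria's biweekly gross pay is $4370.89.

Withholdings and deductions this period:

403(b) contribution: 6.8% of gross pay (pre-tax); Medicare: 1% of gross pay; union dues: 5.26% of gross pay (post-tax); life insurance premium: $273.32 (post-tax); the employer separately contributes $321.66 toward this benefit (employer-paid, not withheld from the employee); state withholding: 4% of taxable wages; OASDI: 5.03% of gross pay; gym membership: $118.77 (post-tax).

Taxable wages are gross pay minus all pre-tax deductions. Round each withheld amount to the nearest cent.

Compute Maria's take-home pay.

403(b) contribution: $4370.89 × 0.068 = $297.22
Taxable wages = $4370.89 − $297.22 = $4073.67
State withholding: $4073.67 × 0.04 = $162.95
OASDI: $4370.89 × 0.0503 = $219.86
Medicare: $4370.89 × 0.01 = $43.71
Gym membership: $118.77
Union dues: $4370.89 × 0.0526 = $229.91
Life insurance premium: $273.32
(Employer's $321.66 toward life insurance premium is not withheld from the employee.)
Total deductions = $297.22 + $162.95 + $219.86 + $43.71 + $118.77 + $229.91 + $273.32 = $1345.74
Net pay = $4370.89 − $1345.74 = $3025.15

$3025.15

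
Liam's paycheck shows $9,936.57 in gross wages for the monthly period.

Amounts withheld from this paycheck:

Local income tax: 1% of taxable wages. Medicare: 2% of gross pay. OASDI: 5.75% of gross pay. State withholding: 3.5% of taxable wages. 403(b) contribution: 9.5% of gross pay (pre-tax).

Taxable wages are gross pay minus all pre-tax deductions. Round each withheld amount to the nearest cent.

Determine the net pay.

$7,817.85

403(b) contribution: $9,936.57 × 0.095 = $943.97
Taxable wages = $9,936.57 − $943.97 = $8,992.60
State withholding: $8,992.60 × 0.035 = $314.74
Local income tax: $8,992.60 × 0.01 = $89.93
Medicare: $9,936.57 × 0.02 = $198.73
OASDI: $9,936.57 × 0.0575 = $571.35
Total deductions = $943.97 + $314.74 + $89.93 + $198.73 + $571.35 = $2,118.72
Net pay = $9,936.57 − $2,118.72 = $7,817.85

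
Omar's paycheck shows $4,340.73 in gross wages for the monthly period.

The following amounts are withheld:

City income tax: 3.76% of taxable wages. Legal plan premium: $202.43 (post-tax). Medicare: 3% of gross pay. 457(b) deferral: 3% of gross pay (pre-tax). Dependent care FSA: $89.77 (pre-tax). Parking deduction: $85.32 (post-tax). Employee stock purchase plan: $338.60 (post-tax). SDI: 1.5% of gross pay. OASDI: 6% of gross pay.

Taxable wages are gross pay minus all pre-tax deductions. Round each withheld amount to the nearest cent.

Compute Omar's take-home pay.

$2,883.68

457(b) deferral: $4,340.73 × 0.03 = $130.22
Dependent care FSA: $89.77
Pre-tax total = $130.22 + $89.77 = $219.99
Taxable wages = $4,340.73 − $219.99 = $4,120.74
City income tax: $4,120.74 × 0.0376 = $154.94
OASDI: $4,340.73 × 0.06 = $260.44
SDI: $4,340.73 × 0.015 = $65.11
Medicare: $4,340.73 × 0.03 = $130.22
Parking deduction: $85.32
Employee stock purchase plan: $338.60
Legal plan premium: $202.43
Total deductions = $130.22 + $89.77 + $154.94 + $260.44 + $65.11 + $130.22 + $85.32 + $338.60 + $202.43 = $1,457.05
Net pay = $4,340.73 − $1,457.05 = $2,883.68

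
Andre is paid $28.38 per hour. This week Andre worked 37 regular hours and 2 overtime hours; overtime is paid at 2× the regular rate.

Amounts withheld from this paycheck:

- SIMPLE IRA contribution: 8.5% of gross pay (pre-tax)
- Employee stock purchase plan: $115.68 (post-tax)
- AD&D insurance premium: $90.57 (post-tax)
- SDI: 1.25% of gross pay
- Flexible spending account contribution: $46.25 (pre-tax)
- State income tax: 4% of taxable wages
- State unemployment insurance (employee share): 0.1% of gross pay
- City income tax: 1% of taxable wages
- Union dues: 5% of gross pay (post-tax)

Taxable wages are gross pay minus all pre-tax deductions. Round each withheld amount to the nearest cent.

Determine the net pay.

$687.38

Regular pay: 37 × $28.38 = $1,050.06
Overtime pay: 2 × $28.38 × 2 = $113.52
Gross pay = $1,050.06 + $113.52 = $1,163.58
Flexible spending account contribution: $46.25
SIMPLE IRA contribution: $1,163.58 × 0.085 = $98.90
Pre-tax total = $46.25 + $98.90 = $145.15
Taxable wages = $1,163.58 − $145.15 = $1,018.43
State income tax: $1,018.43 × 0.04 = $40.74
City income tax: $1,018.43 × 0.01 = $10.18
State unemployment insurance (employee share): $1,163.58 × 0.001 = $1.16
SDI: $1,163.58 × 0.0125 = $14.54
Employee stock purchase plan: $115.68
AD&D insurance premium: $90.57
Union dues: $1,163.58 × 0.05 = $58.18
Total deductions = $46.25 + $98.90 + $40.74 + $10.18 + $1.16 + $14.54 + $115.68 + $90.57 + $58.18 = $476.20
Net pay = $1,163.58 − $476.20 = $687.38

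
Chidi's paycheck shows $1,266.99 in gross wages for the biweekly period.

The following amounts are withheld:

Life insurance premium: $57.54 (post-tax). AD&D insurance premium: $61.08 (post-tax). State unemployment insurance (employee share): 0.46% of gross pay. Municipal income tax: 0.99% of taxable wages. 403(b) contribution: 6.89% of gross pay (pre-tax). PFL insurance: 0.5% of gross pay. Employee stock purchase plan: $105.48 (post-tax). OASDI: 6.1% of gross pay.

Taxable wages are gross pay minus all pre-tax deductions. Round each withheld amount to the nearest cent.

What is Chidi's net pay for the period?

403(b) contribution: $1,266.99 × 0.0689 = $87.30
Taxable wages = $1,266.99 − $87.30 = $1,179.69
Municipal income tax: $1,179.69 × 0.0099 = $11.68
OASDI: $1,266.99 × 0.061 = $77.29
PFL insurance: $1,266.99 × 0.005 = $6.33
State unemployment insurance (employee share): $1,266.99 × 0.0046 = $5.83
AD&D insurance premium: $61.08
Employee stock purchase plan: $105.48
Life insurance premium: $57.54
Total deductions = $87.30 + $11.68 + $77.29 + $6.33 + $5.83 + $61.08 + $105.48 + $57.54 = $412.53
Net pay = $1,266.99 − $412.53 = $854.46

$854.46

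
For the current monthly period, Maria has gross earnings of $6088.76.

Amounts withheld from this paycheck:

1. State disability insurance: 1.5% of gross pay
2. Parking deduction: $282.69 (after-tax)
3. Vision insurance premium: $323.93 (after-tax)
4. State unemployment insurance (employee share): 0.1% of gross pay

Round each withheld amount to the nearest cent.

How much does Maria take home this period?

State unemployment insurance (employee share): $6088.76 × 0.001 = $6.09
State disability insurance: $6088.76 × 0.015 = $91.33
Vision insurance premium: $323.93
Parking deduction: $282.69
Total deductions = $6.09 + $91.33 + $323.93 + $282.69 = $704.04
Net pay = $6088.76 − $704.04 = $5384.72

$5384.72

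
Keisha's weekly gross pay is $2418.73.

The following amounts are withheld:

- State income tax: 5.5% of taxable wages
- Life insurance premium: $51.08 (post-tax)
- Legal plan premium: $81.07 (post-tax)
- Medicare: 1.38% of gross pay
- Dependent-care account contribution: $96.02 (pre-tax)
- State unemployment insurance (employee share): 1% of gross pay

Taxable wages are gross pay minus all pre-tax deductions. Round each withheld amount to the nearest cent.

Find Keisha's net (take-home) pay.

Dependent-care account contribution: $96.02
Taxable wages = $2418.73 − $96.02 = $2322.71
State income tax: $2322.71 × 0.055 = $127.75
Medicare: $2418.73 × 0.0138 = $33.38
State unemployment insurance (employee share): $2418.73 × 0.01 = $24.19
Legal plan premium: $81.07
Life insurance premium: $51.08
Total deductions = $96.02 + $127.75 + $33.38 + $24.19 + $81.07 + $51.08 = $413.49
Net pay = $2418.73 − $413.49 = $2005.24

$2005.24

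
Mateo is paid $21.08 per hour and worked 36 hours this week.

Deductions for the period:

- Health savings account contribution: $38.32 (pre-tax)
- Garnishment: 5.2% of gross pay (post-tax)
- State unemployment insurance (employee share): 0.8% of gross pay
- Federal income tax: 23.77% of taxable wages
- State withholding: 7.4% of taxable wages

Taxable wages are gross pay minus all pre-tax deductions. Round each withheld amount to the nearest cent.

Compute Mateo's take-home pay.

Gross pay: 36 × $21.08 = $758.88
Health savings account contribution: $38.32
Taxable wages = $758.88 − $38.32 = $720.56
State withholding: $720.56 × 0.074 = $53.32
Federal income tax: $720.56 × 0.2377 = $171.28
State unemployment insurance (employee share): $758.88 × 0.008 = $6.07
Garnishment: $758.88 × 0.052 = $39.46
Total deductions = $38.32 + $53.32 + $171.28 + $6.07 + $39.46 = $308.45
Net pay = $758.88 − $308.45 = $450.43

$450.43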